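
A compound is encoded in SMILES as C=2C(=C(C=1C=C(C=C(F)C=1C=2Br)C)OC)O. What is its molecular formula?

C12H10BrFO2

Heavy atoms from the SMILES: 1 Br, 12 C, 1 F, 2 O.
Implicit hydrogens by atom environment:
  7 × C (aromatic): no H
  3 × C (aromatic): 1 H each → 3
  2 × C: 3 H each → 6
  1 × Br: no H
  1 × F: no H
  1 × O: 1 H
  1 × O: no H
  Total hydrogens = 10.
Molecular formula: C12H10BrFO2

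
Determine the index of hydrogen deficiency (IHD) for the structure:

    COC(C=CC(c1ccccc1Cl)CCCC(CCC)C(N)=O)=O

7

Molecular formula from the SMILES: C19H26ClNO3.
DoU = (2C + 2 + N − H − X)/2 = (2·19 + 2 + 1 − 26 − 1)/2 = 14/2 = 7.
(Structurally: 1 ring(s) + 6 π bond(s) = 7.)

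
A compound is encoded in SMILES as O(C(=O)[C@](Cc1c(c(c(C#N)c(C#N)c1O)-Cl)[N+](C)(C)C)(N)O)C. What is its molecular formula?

C15H18ClN4O4+

Heavy atoms from the SMILES: 15 C, 1 Cl, 4 N, 4 O.
Implicit hydrogens by atom environment:
  6 × C (aromatic): no H
  4 × C: 3 H each → 12
  4 × C: no H
  2 × N: no H
  2 × O: 1 H each → 2
  2 × O: no H
  1 × C: 2 H
  1 × Cl: no H
  1 × N: 2 H
  1 × N (charge +1): no H
  Total hydrogens = 18.
Net charge +1.
Molecular formula: C15H18ClN4O4+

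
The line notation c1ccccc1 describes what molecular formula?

Heavy atoms from the SMILES: 6 C.
Implicit hydrogens by atom environment:
  6 × C (aromatic): 1 H each → 6
  Total hydrogens = 6.
Molecular formula: C6H6

C6H6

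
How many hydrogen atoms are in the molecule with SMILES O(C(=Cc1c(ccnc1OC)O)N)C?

12

Hydrogens are implicit in SMILES; fill each atom to its normal valence:
  3 × C (aromatic): no H
  2 × C: 3 H each → 6
  2 × C (aromatic): 1 H each → 2
  2 × O: no H
  1 × C: 1 H
  1 × C: no H
  1 × N: 2 H
  1 × N (aromatic): no H
  1 × O: 1 H
  Total hydrogens = 12.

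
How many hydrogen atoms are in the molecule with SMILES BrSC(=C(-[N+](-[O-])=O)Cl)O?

1

Hydrogens are implicit in SMILES; fill each atom to its normal valence:
  2 × C: no H
  1 × Br: no H
  1 × Cl: no H
  1 × N (charge +1): no H
  1 × O: 1 H
  1 × O: no H
  1 × O (charge -1): no H
  1 × S: no H
  Total hydrogens = 1.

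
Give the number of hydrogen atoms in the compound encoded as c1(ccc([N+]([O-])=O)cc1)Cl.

Hydrogens are implicit in SMILES; fill each atom to its normal valence:
  4 × C (aromatic): 1 H each → 4
  2 × C (aromatic): no H
  1 × Cl: no H
  1 × N (charge +1): no H
  1 × O: no H
  1 × O (charge -1): no H
  Total hydrogens = 4.

4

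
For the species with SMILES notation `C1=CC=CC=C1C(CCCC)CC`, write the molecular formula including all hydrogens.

Heavy atoms from the SMILES: 13 C.
Implicit hydrogens by atom environment:
  5 × C (aromatic): 1 H each → 5
  4 × C: 2 H each → 8
  2 × C: 3 H each → 6
  1 × C: 1 H
  1 × C (aromatic): no H
  Total hydrogens = 20.
Molecular formula: C13H20

C13H20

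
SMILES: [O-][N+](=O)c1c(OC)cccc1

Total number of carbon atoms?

7

The symbol for carbon appears 7 times in the SMILES. Lowercase c denotes aromatic carbon and counts toward C.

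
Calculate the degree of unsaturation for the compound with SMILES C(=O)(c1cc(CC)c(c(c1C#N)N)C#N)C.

Molecular formula from the SMILES: C12H11N3O.
DoU = (2C + 2 + N − H − X)/2 = (2·12 + 2 + 3 − 11 − 0)/2 = 18/2 = 9.
(Structurally: 1 ring(s) + 8 π bond(s) = 9.)

9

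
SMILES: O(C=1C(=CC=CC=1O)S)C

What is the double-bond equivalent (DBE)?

4

Molecular formula from the SMILES: C7H8O2S.
DoU = (2C + 2 + N − H − X)/2 = (2·7 + 2 + 0 − 8 − 0)/2 = 8/2 = 4.
(Structurally: 1 ring(s) + 3 π bond(s) = 4.)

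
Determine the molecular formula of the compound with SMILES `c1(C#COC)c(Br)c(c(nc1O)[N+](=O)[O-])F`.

Heavy atoms from the SMILES: 1 Br, 8 C, 1 F, 2 N, 4 O.
Implicit hydrogens by atom environment:
  5 × C (aromatic): no H
  2 × C: no H
  2 × O: no H
  1 × Br: no H
  1 × C: 3 H
  1 × F: no H
  1 × N (aromatic): no H
  1 × N (charge +1): no H
  1 × O: 1 H
  1 × O (charge -1): no H
  Total hydrogens = 4.
Molecular formula: C8H4BrFN2O4

C8H4BrFN2O4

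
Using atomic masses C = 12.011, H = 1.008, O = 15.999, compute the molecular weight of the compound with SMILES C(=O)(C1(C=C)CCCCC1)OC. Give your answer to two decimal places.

168.24

Molecular formula: C10H16O2.
M = 10×12.011 + 16×1.008 + 2×15.999 = 168.24 g/mol.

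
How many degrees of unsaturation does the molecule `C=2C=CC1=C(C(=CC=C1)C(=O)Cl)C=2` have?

8

Molecular formula from the SMILES: C11H7ClO.
DoU = (2C + 2 + N − H − X)/2 = (2·11 + 2 + 0 − 7 − 1)/2 = 16/2 = 8.
(Structurally: 2 ring(s) + 6 π bond(s) = 8.)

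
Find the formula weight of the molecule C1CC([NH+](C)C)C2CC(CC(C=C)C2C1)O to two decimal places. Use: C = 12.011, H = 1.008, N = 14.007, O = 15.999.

Molecular formula: C14H26NO+.
M = 14×12.011 + 26×1.008 + 1×14.007 + 1×15.999 = 224.37 g/mol.

224.37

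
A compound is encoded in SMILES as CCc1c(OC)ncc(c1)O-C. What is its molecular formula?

C9H13NO2

Heavy atoms from the SMILES: 9 C, 1 N, 2 O.
Implicit hydrogens by atom environment:
  3 × C: 3 H each → 9
  3 × C (aromatic): no H
  2 × C (aromatic): 1 H each → 2
  2 × O: no H
  1 × C: 2 H
  1 × N (aromatic): no H
  Total hydrogens = 13.
Molecular formula: C9H13NO2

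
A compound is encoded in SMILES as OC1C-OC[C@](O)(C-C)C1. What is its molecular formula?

Heavy atoms from the SMILES: 7 C, 3 O.
Implicit hydrogens by atom environment:
  4 × C: 2 H each → 8
  2 × O: 1 H each → 2
  1 × C: 3 H
  1 × C: 1 H
  1 × C: no H
  1 × O: no H
  Total hydrogens = 14.
Molecular formula: C7H14O3

C7H14O3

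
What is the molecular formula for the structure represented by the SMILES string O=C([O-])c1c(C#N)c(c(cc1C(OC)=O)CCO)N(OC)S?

Heavy atoms from the SMILES: 13 C, 2 N, 6 O, 1 S.
Implicit hydrogens by atom environment:
  5 × C (aromatic): no H
  4 × O: no H
  3 × C: no H
  2 × C: 3 H each → 6
  2 × C: 2 H each → 4
  2 × N: no H
  1 × C (aromatic): 1 H
  1 × O: 1 H
  1 × O (charge -1): no H
  1 × S: 1 H
  Total hydrogens = 13.
Net charge -1.
Molecular formula: C13H13N2O6S-

C13H13N2O6S-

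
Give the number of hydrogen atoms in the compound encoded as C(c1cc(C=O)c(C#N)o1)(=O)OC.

5

Hydrogens are implicit in SMILES; fill each atom to its normal valence:
  3 × C (aromatic): no H
  3 × O: no H
  2 × C: no H
  1 × C: 3 H
  1 × C (aromatic): 1 H
  1 × C: 1 H
  1 × N: no H
  1 × O (aromatic): no H
  Total hydrogens = 5.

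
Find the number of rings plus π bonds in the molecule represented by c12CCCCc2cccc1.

Molecular formula from the SMILES: C10H12.
DoU = (2C + 2 + N − H − X)/2 = (2·10 + 2 + 0 − 12 − 0)/2 = 10/2 = 5.
(Structurally: 2 ring(s) + 3 π bond(s) = 5.)

5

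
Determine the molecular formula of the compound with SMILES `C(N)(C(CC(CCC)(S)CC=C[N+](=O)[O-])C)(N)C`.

C12H25N3O2S

Heavy atoms from the SMILES: 12 C, 3 N, 2 O, 1 S.
Implicit hydrogens by atom environment:
  4 × C: 2 H each → 8
  3 × C: 3 H each → 9
  3 × C: 1 H each → 3
  2 × C: no H
  2 × N: 2 H each → 4
  1 × N (charge +1): no H
  1 × O: no H
  1 × O (charge -1): no H
  1 × S: 1 H
  Total hydrogens = 25.
Molecular formula: C12H25N3O2S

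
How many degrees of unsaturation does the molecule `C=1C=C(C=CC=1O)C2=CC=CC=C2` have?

8

Molecular formula from the SMILES: C12H10O.
DoU = (2C + 2 + N − H − X)/2 = (2·12 + 2 + 0 − 10 − 0)/2 = 16/2 = 8.
(Structurally: 2 ring(s) + 6 π bond(s) = 8.)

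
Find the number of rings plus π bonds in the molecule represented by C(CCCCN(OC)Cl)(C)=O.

1

Molecular formula from the SMILES: C7H14ClNO2.
DoU = (2C + 2 + N − H − X)/2 = (2·7 + 2 + 1 − 14 − 1)/2 = 2/2 = 1.
(Structurally: 0 ring(s) + 1 π bond(s) = 1.)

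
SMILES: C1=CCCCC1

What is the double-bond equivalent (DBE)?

Molecular formula from the SMILES: C6H10.
DoU = (2C + 2 + N − H − X)/2 = (2·6 + 2 + 0 − 10 − 0)/2 = 4/2 = 2.
(Structurally: 1 ring(s) + 1 π bond(s) = 2.)

2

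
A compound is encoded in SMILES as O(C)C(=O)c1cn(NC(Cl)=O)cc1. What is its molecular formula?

Heavy atoms from the SMILES: 7 C, 1 Cl, 2 N, 3 O.
Implicit hydrogens by atom environment:
  3 × C (aromatic): 1 H each → 3
  3 × O: no H
  2 × C: no H
  1 × C: 3 H
  1 × C (aromatic): no H
  1 × Cl: no H
  1 × N: 1 H
  1 × N (aromatic): no H
  Total hydrogens = 7.
Molecular formula: C7H7ClN2O3

C7H7ClN2O3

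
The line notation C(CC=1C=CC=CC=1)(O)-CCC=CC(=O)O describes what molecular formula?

C13H16O3

Heavy atoms from the SMILES: 13 C, 3 O.
Implicit hydrogens by atom environment:
  5 × C (aromatic): 1 H each → 5
  3 × C: 2 H each → 6
  3 × C: 1 H each → 3
  2 × O: 1 H each → 2
  1 × C: no H
  1 × C (aromatic): no H
  1 × O: no H
  Total hydrogens = 16.
Molecular formula: C13H16O3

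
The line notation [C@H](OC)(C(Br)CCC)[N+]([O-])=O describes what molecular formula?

Heavy atoms from the SMILES: 1 Br, 6 C, 1 N, 3 O.
Implicit hydrogens by atom environment:
  2 × C: 3 H each → 6
  2 × C: 2 H each → 4
  2 × C: 1 H each → 2
  2 × O: no H
  1 × Br: no H
  1 × N (charge +1): no H
  1 × O (charge -1): no H
  Total hydrogens = 12.
Molecular formula: C6H12BrNO3

C6H12BrNO3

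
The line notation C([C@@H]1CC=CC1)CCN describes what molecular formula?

Heavy atoms from the SMILES: 8 C, 1 N.
Implicit hydrogens by atom environment:
  5 × C: 2 H each → 10
  3 × C: 1 H each → 3
  1 × N: 2 H
  Total hydrogens = 15.
Molecular formula: C8H15N

C8H15N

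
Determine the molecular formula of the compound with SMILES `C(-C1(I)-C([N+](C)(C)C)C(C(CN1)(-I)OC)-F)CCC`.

C13H26FI2N2O+

Heavy atoms from the SMILES: 13 C, 1 F, 2 I, 2 N, 1 O.
Implicit hydrogens by atom environment:
  5 × C: 3 H each → 15
  4 × C: 2 H each → 8
  2 × C: 1 H each → 2
  2 × C: no H
  2 × I: no H
  1 × F: no H
  1 × N: 1 H
  1 × N (charge +1): no H
  1 × O: no H
  Total hydrogens = 26.
Net charge +1.
Molecular formula: C13H26FI2N2O+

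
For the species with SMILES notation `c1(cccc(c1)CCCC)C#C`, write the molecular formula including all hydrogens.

C12H14

Heavy atoms from the SMILES: 12 C.
Implicit hydrogens by atom environment:
  4 × C (aromatic): 1 H each → 4
  3 × C: 2 H each → 6
  2 × C (aromatic): no H
  1 × C: 3 H
  1 × C: 1 H
  1 × C: no H
  Total hydrogens = 14.
Molecular formula: C12H14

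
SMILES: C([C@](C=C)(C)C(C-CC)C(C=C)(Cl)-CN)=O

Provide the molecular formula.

Heavy atoms from the SMILES: 13 C, 1 Cl, 1 N, 1 O.
Implicit hydrogens by atom environment:
  5 × C: 2 H each → 10
  4 × C: 1 H each → 4
  2 × C: 3 H each → 6
  2 × C: no H
  1 × Cl: no H
  1 × N: 2 H
  1 × O: no H
  Total hydrogens = 22.
Molecular formula: C13H22ClNO

C13H22ClNO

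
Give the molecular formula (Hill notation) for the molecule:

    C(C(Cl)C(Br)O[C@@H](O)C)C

C6H12BrClO2

Heavy atoms from the SMILES: 1 Br, 6 C, 1 Cl, 2 O.
Implicit hydrogens by atom environment:
  3 × C: 1 H each → 3
  2 × C: 3 H each → 6
  1 × Br: no H
  1 × C: 2 H
  1 × Cl: no H
  1 × O: 1 H
  1 × O: no H
  Total hydrogens = 12.
Molecular formula: C6H12BrClO2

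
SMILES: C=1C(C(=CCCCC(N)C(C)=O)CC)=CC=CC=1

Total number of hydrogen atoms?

Hydrogens are implicit in SMILES; fill each atom to its normal valence:
  5 × C (aromatic): 1 H each → 5
  4 × C: 2 H each → 8
  2 × C: 3 H each → 6
  2 × C: 1 H each → 2
  2 × C: no H
  1 × C (aromatic): no H
  1 × N: 2 H
  1 × O: no H
  Total hydrogens = 23.

23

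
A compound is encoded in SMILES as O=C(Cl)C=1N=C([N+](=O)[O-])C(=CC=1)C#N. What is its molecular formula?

C7H2ClN3O3

Heavy atoms from the SMILES: 7 C, 1 Cl, 3 N, 3 O.
Implicit hydrogens by atom environment:
  3 × C (aromatic): no H
  2 × C (aromatic): 1 H each → 2
  2 × C: no H
  2 × O: no H
  1 × Cl: no H
  1 × N (aromatic): no H
  1 × N (charge +1): no H
  1 × N: no H
  1 × O (charge -1): no H
  Total hydrogens = 2.
Molecular formula: C7H2ClN3O3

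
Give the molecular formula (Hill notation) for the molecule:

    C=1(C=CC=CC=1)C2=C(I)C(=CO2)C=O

Heavy atoms from the SMILES: 11 C, 1 I, 2 O.
Implicit hydrogens by atom environment:
  6 × C (aromatic): 1 H each → 6
  4 × C (aromatic): no H
  1 × C: 1 H
  1 × I: no H
  1 × O (aromatic): no H
  1 × O: no H
  Total hydrogens = 7.
Molecular formula: C11H7IO2

C11H7IO2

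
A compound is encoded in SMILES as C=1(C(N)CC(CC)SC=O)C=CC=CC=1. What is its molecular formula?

C12H17NOS

Heavy atoms from the SMILES: 12 C, 1 N, 1 O, 1 S.
Implicit hydrogens by atom environment:
  5 × C (aromatic): 1 H each → 5
  3 × C: 1 H each → 3
  2 × C: 2 H each → 4
  1 × C: 3 H
  1 × C (aromatic): no H
  1 × N: 2 H
  1 × O: no H
  1 × S: no H
  Total hydrogens = 17.
Molecular formula: C12H17NOS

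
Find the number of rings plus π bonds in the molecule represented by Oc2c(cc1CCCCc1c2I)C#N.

Molecular formula from the SMILES: C11H10INO.
DoU = (2C + 2 + N − H − X)/2 = (2·11 + 2 + 1 − 10 − 1)/2 = 14/2 = 7.
(Structurally: 2 ring(s) + 5 π bond(s) = 7.)

7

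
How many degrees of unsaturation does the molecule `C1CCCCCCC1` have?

1

Molecular formula from the SMILES: C8H16.
DoU = (2C + 2 + N − H − X)/2 = (2·8 + 2 + 0 − 16 − 0)/2 = 2/2 = 1.
(Structurally: 1 ring(s) + 0 π bond(s) = 1.)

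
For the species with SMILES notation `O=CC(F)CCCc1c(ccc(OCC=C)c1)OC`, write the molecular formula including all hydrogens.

C15H19FO3

Heavy atoms from the SMILES: 15 C, 1 F, 3 O.
Implicit hydrogens by atom environment:
  5 × C: 2 H each → 10
  3 × C (aromatic): 1 H each → 3
  3 × C: 1 H each → 3
  3 × C (aromatic): no H
  3 × O: no H
  1 × C: 3 H
  1 × F: no H
  Total hydrogens = 19.
Molecular formula: C15H19FO3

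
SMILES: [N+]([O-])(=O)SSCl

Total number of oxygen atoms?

2

The symbol for oxygen appears 2 times in the SMILES.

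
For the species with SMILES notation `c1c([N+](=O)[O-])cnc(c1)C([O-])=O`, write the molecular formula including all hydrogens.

C6H3N2O4-

Heavy atoms from the SMILES: 6 C, 2 N, 4 O.
Implicit hydrogens by atom environment:
  3 × C (aromatic): 1 H each → 3
  2 × C (aromatic): no H
  2 × O: no H
  2 × O (charge -1): no H
  1 × C: no H
  1 × N (aromatic): no H
  1 × N (charge +1): no H
  Total hydrogens = 3.
Net charge -1.
Molecular formula: C6H3N2O4-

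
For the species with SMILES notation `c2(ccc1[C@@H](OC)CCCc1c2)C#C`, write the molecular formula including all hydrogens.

C13H14O

Heavy atoms from the SMILES: 13 C, 1 O.
Implicit hydrogens by atom environment:
  3 × C: 2 H each → 6
  3 × C (aromatic): 1 H each → 3
  3 × C (aromatic): no H
  2 × C: 1 H each → 2
  1 × C: 3 H
  1 × C: no H
  1 × O: no H
  Total hydrogens = 14.
Molecular formula: C13H14O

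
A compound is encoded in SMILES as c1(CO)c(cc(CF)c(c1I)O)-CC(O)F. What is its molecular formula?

C10H11F2IO3

Heavy atoms from the SMILES: 10 C, 2 F, 1 I, 3 O.
Implicit hydrogens by atom environment:
  5 × C (aromatic): no H
  3 × C: 2 H each → 6
  3 × O: 1 H each → 3
  2 × F: no H
  1 × C (aromatic): 1 H
  1 × C: 1 H
  1 × I: no H
  Total hydrogens = 11.
Molecular formula: C10H11F2IO3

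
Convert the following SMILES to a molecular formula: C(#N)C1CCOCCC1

C7H11NO

Heavy atoms from the SMILES: 7 C, 1 N, 1 O.
Implicit hydrogens by atom environment:
  5 × C: 2 H each → 10
  1 × C: 1 H
  1 × C: no H
  1 × N: no H
  1 × O: no H
  Total hydrogens = 11.
Molecular formula: C7H11NO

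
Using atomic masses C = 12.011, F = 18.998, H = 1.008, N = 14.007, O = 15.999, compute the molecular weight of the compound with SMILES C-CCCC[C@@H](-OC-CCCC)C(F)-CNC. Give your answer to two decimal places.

247.40

Molecular formula: C14H30FNO.
M = 14×12.011 + 1×18.998 + 30×1.008 + 1×14.007 + 1×15.999 = 247.40 g/mol.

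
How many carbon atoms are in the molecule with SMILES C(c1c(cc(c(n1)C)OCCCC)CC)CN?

14

The symbol for carbon appears 14 times in the SMILES. Lowercase c denotes aromatic carbon and counts toward C.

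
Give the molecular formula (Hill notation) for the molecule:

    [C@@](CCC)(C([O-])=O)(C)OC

C7H13O3-

Heavy atoms from the SMILES: 7 C, 3 O.
Implicit hydrogens by atom environment:
  3 × C: 3 H each → 9
  2 × C: 2 H each → 4
  2 × C: no H
  2 × O: no H
  1 × O (charge -1): no H
  Total hydrogens = 13.
Net charge -1.
Molecular formula: C7H13O3-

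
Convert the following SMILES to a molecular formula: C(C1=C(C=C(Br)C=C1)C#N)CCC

Heavy atoms from the SMILES: 1 Br, 11 C, 1 N.
Implicit hydrogens by atom environment:
  3 × C: 2 H each → 6
  3 × C (aromatic): 1 H each → 3
  3 × C (aromatic): no H
  1 × Br: no H
  1 × C: 3 H
  1 × C: no H
  1 × N: no H
  Total hydrogens = 12.
Molecular formula: C11H12BrN

C11H12BrN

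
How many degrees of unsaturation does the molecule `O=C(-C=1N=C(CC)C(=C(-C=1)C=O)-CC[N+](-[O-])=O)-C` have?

Molecular formula from the SMILES: C12H14N2O4.
DoU = (2C + 2 + N − H − X)/2 = (2·12 + 2 + 2 − 14 − 0)/2 = 14/2 = 7.
(Structurally: 1 ring(s) + 6 π bond(s) = 7.)

7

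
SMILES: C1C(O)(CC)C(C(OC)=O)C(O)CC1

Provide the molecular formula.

Heavy atoms from the SMILES: 10 C, 4 O.
Implicit hydrogens by atom environment:
  4 × C: 2 H each → 8
  2 × C: 3 H each → 6
  2 × C: 1 H each → 2
  2 × C: no H
  2 × O: 1 H each → 2
  2 × O: no H
  Total hydrogens = 18.
Molecular formula: C10H18O4

C10H18O4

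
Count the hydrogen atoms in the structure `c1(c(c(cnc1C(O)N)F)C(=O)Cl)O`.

6

Hydrogens are implicit in SMILES; fill each atom to its normal valence:
  4 × C (aromatic): no H
  2 × O: 1 H each → 2
  1 × C (aromatic): 1 H
  1 × C: 1 H
  1 × C: no H
  1 × Cl: no H
  1 × F: no H
  1 × N: 2 H
  1 × N (aromatic): no H
  1 × O: no H
  Total hydrogens = 6.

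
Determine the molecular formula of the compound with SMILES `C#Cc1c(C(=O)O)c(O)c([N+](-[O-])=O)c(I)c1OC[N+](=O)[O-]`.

C10H5IN2O8

Heavy atoms from the SMILES: 10 C, 1 I, 2 N, 8 O.
Implicit hydrogens by atom environment:
  6 × C (aromatic): no H
  4 × O: no H
  2 × C: no H
  2 × N (charge +1): no H
  2 × O: 1 H each → 2
  2 × O (charge -1): no H
  1 × C: 2 H
  1 × C: 1 H
  1 × I: no H
  Total hydrogens = 5.
Molecular formula: C10H5IN2O8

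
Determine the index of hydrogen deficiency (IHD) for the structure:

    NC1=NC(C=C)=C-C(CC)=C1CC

Molecular formula from the SMILES: C11H16N2.
DoU = (2C + 2 + N − H − X)/2 = (2·11 + 2 + 2 − 16 − 0)/2 = 10/2 = 5.
(Structurally: 1 ring(s) + 4 π bond(s) = 5.)

5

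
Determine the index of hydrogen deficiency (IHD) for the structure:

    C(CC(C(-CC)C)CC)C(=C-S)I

1

Molecular formula from the SMILES: C11H21IS.
DoU = (2C + 2 + N − H − X)/2 = (2·11 + 2 + 0 − 21 − 1)/2 = 2/2 = 1.
(Structurally: 0 ring(s) + 1 π bond(s) = 1.)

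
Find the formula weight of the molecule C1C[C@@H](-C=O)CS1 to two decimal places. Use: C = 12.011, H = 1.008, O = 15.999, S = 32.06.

116.18

Molecular formula: C5H8OS.
M = 5×12.011 + 8×1.008 + 1×15.999 + 1×32.06 = 116.18 g/mol.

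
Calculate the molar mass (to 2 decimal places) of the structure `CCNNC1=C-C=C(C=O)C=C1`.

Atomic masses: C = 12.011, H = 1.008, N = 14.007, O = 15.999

Molecular formula: C9H12N2O.
M = 9×12.011 + 12×1.008 + 2×14.007 + 1×15.999 = 164.21 g/mol.

164.21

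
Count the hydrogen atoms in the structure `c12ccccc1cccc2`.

8

Hydrogens are implicit in SMILES; fill each atom to its normal valence:
  8 × C (aromatic): 1 H each → 8
  2 × C (aromatic): no H
  Total hydrogens = 8.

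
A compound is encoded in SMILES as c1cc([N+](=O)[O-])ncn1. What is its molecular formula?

C4H3N3O2

Heavy atoms from the SMILES: 4 C, 3 N, 2 O.
Implicit hydrogens by atom environment:
  3 × C (aromatic): 1 H each → 3
  2 × N (aromatic): no H
  1 × C (aromatic): no H
  1 × N (charge +1): no H
  1 × O: no H
  1 × O (charge -1): no H
  Total hydrogens = 3.
Molecular formula: C4H3N3O2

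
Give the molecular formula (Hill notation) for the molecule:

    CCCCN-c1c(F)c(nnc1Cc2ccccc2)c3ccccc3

Heavy atoms from the SMILES: 21 C, 1 F, 3 N.
Implicit hydrogens by atom environment:
  10 × C (aromatic): 1 H each → 10
  6 × C (aromatic): no H
  4 × C: 2 H each → 8
  2 × N (aromatic): no H
  1 × C: 3 H
  1 × F: no H
  1 × N: 1 H
  Total hydrogens = 22.
Molecular formula: C21H22FN3

C21H22FN3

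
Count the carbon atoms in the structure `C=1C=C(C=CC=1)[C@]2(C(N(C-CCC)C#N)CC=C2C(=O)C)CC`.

The symbol for carbon appears 20 times in the SMILES.

20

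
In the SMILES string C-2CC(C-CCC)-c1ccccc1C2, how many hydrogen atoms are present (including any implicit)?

Hydrogens are implicit in SMILES; fill each atom to its normal valence:
  6 × C: 2 H each → 12
  4 × C (aromatic): 1 H each → 4
  2 × C (aromatic): no H
  1 × C: 3 H
  1 × C: 1 H
  Total hydrogens = 20.

20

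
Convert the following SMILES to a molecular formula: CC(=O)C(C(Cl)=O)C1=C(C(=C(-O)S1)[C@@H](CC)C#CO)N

Heavy atoms from the SMILES: 13 C, 1 Cl, 1 N, 4 O, 1 S.
Implicit hydrogens by atom environment:
  4 × C (aromatic): no H
  4 × C: no H
  2 × C: 3 H each → 6
  2 × C: 1 H each → 2
  2 × O: 1 H each → 2
  2 × O: no H
  1 × C: 2 H
  1 × Cl: no H
  1 × N: 2 H
  1 × S (aromatic): no H
  Total hydrogens = 14.
Molecular formula: C13H14ClNO4S

C13H14ClNO4S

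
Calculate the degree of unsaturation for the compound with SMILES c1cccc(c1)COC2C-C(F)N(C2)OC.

5

Molecular formula from the SMILES: C12H16FNO2.
DoU = (2C + 2 + N − H − X)/2 = (2·12 + 2 + 1 − 16 − 1)/2 = 10/2 = 5.
(Structurally: 2 ring(s) + 3 π bond(s) = 5.)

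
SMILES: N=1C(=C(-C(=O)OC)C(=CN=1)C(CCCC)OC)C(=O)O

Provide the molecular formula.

C13H18N2O5

Heavy atoms from the SMILES: 13 C, 2 N, 5 O.
Implicit hydrogens by atom environment:
  4 × O: no H
  3 × C: 3 H each → 9
  3 × C: 2 H each → 6
  3 × C (aromatic): no H
  2 × C: no H
  2 × N (aromatic): no H
  1 × C (aromatic): 1 H
  1 × C: 1 H
  1 × O: 1 H
  Total hydrogens = 18.
Molecular formula: C13H18N2O5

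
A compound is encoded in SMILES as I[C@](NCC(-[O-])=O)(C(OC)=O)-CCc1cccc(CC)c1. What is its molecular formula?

C15H19INO4-

Heavy atoms from the SMILES: 15 C, 1 I, 1 N, 4 O.
Implicit hydrogens by atom environment:
  4 × C: 2 H each → 8
  4 × C (aromatic): 1 H each → 4
  3 × C: no H
  3 × O: no H
  2 × C: 3 H each → 6
  2 × C (aromatic): no H
  1 × I: no H
  1 × N: 1 H
  1 × O (charge -1): no H
  Total hydrogens = 19.
Net charge -1.
Molecular formula: C15H19INO4-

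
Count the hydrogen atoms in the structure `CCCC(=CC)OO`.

Hydrogens are implicit in SMILES; fill each atom to its normal valence:
  2 × C: 3 H each → 6
  2 × C: 2 H each → 4
  1 × C: 1 H
  1 × C: no H
  1 × O: 1 H
  1 × O: no H
  Total hydrogens = 12.

12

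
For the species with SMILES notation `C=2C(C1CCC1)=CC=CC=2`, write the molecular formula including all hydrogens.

C10H12

Heavy atoms from the SMILES: 10 C.
Implicit hydrogens by atom environment:
  5 × C (aromatic): 1 H each → 5
  3 × C: 2 H each → 6
  1 × C: 1 H
  1 × C (aromatic): no H
  Total hydrogens = 12.
Molecular formula: C10H12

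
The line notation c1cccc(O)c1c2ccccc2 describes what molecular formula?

Heavy atoms from the SMILES: 12 C, 1 O.
Implicit hydrogens by atom environment:
  9 × C (aromatic): 1 H each → 9
  3 × C (aromatic): no H
  1 × O: 1 H
  Total hydrogens = 10.
Molecular formula: C12H10O

C12H10O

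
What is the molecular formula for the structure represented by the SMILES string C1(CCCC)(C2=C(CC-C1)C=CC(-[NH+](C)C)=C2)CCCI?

C19H31IN+

Heavy atoms from the SMILES: 19 C, 1 I, 1 N.
Implicit hydrogens by atom environment:
  9 × C: 2 H each → 18
  3 × C: 3 H each → 9
  3 × C (aromatic): 1 H each → 3
  3 × C (aromatic): no H
  1 × C: no H
  1 × I: no H
  1 × N (charge +1): 1 H
  Total hydrogens = 31.
Net charge +1.
Molecular formula: C19H31IN+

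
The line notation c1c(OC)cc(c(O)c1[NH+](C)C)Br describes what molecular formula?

Heavy atoms from the SMILES: 1 Br, 9 C, 1 N, 2 O.
Implicit hydrogens by atom environment:
  4 × C (aromatic): no H
  3 × C: 3 H each → 9
  2 × C (aromatic): 1 H each → 2
  1 × Br: no H
  1 × N (charge +1): 1 H
  1 × O: 1 H
  1 × O: no H
  Total hydrogens = 13.
Net charge +1.
Molecular formula: C9H13BrNO2+

C9H13BrNO2+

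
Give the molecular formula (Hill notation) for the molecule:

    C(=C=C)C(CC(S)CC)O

Heavy atoms from the SMILES: 8 C, 1 O, 1 S.
Implicit hydrogens by atom environment:
  3 × C: 2 H each → 6
  3 × C: 1 H each → 3
  1 × C: 3 H
  1 × C: no H
  1 × O: 1 H
  1 × S: 1 H
  Total hydrogens = 14.
Molecular formula: C8H14OS

C8H14OS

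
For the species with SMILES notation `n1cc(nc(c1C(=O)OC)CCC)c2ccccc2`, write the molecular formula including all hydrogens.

Heavy atoms from the SMILES: 15 C, 2 N, 2 O.
Implicit hydrogens by atom environment:
  6 × C (aromatic): 1 H each → 6
  4 × C (aromatic): no H
  2 × C: 3 H each → 6
  2 × C: 2 H each → 4
  2 × N (aromatic): no H
  2 × O: no H
  1 × C: no H
  Total hydrogens = 16.
Molecular formula: C15H16N2O2

C15H16N2O2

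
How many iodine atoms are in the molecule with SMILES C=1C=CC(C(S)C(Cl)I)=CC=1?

The symbol for iodine appears 1 time in the SMILES.

1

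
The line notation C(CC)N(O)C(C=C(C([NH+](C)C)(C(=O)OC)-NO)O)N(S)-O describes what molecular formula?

C11H25N4O6S+

Heavy atoms from the SMILES: 11 C, 4 N, 6 O, 1 S.
Implicit hydrogens by atom environment:
  4 × C: 3 H each → 12
  4 × O: 1 H each → 4
  3 × C: no H
  2 × C: 2 H each → 4
  2 × C: 1 H each → 2
  2 × N: no H
  2 × O: no H
  1 × N (charge +1): 1 H
  1 × N: 1 H
  1 × S: 1 H
  Total hydrogens = 25.
Net charge +1.
Molecular formula: C11H25N4O6S+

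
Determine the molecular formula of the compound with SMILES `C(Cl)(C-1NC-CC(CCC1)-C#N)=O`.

Heavy atoms from the SMILES: 9 C, 1 Cl, 2 N, 1 O.
Implicit hydrogens by atom environment:
  5 × C: 2 H each → 10
  2 × C: 1 H each → 2
  2 × C: no H
  1 × Cl: no H
  1 × N: 1 H
  1 × N: no H
  1 × O: no H
  Total hydrogens = 13.
Molecular formula: C9H13ClN2O

C9H13ClN2O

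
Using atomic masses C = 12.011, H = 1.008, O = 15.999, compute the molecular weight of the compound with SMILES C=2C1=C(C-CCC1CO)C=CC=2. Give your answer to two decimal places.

Molecular formula: C11H14O.
M = 11×12.011 + 14×1.008 + 1×15.999 = 162.23 g/mol.

162.23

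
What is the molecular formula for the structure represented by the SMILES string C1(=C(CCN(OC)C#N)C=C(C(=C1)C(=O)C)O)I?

C12H13IN2O3

Heavy atoms from the SMILES: 12 C, 1 I, 2 N, 3 O.
Implicit hydrogens by atom environment:
  4 × C (aromatic): no H
  2 × C: 3 H each → 6
  2 × C: 2 H each → 4
  2 × C (aromatic): 1 H each → 2
  2 × C: no H
  2 × N: no H
  2 × O: no H
  1 × I: no H
  1 × O: 1 H
  Total hydrogens = 13.
Molecular formula: C12H13IN2O3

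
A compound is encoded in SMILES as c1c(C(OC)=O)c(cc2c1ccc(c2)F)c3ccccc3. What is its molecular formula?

C18H13FO2

Heavy atoms from the SMILES: 18 C, 1 F, 2 O.
Implicit hydrogens by atom environment:
  10 × C (aromatic): 1 H each → 10
  6 × C (aromatic): no H
  2 × O: no H
  1 × C: 3 H
  1 × C: no H
  1 × F: no H
  Total hydrogens = 13.
Molecular formula: C18H13FO2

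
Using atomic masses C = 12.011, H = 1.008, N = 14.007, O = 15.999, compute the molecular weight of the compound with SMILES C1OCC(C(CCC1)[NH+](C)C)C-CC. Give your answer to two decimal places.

Molecular formula: C12H26NO+.
M = 12×12.011 + 26×1.008 + 1×14.007 + 1×15.999 = 200.35 g/mol.

200.35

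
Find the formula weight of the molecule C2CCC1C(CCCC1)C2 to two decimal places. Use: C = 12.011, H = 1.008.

Molecular formula: C10H18.
M = 10×12.011 + 18×1.008 = 138.25 g/mol.

138.25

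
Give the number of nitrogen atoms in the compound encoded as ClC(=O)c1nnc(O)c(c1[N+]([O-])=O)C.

3

The symbol for nitrogen appears 3 times in the SMILES.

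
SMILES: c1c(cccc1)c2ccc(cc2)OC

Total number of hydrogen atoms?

Hydrogens are implicit in SMILES; fill each atom to its normal valence:
  9 × C (aromatic): 1 H each → 9
  3 × C (aromatic): no H
  1 × C: 3 H
  1 × O: no H
  Total hydrogens = 12.

12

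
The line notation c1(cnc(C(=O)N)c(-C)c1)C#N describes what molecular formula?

C8H7N3O

Heavy atoms from the SMILES: 8 C, 3 N, 1 O.
Implicit hydrogens by atom environment:
  3 × C (aromatic): no H
  2 × C (aromatic): 1 H each → 2
  2 × C: no H
  1 × C: 3 H
  1 × N: 2 H
  1 × N (aromatic): no H
  1 × N: no H
  1 × O: no H
  Total hydrogens = 7.
Molecular formula: C8H7N3O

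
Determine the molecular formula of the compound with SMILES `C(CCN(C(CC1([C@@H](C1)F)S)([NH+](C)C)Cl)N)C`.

Heavy atoms from the SMILES: 11 C, 1 Cl, 1 F, 3 N, 1 S.
Implicit hydrogens by atom environment:
  5 × C: 2 H each → 10
  3 × C: 3 H each → 9
  2 × C: no H
  1 × C: 1 H
  1 × Cl: no H
  1 × F: no H
  1 × N: 2 H
  1 × N (charge +1): 1 H
  1 × N: no H
  1 × S: 1 H
  Total hydrogens = 24.
Net charge +1.
Molecular formula: C11H24ClFN3S+

C11H24ClFN3S+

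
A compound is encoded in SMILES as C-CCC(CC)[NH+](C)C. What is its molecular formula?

C8H20N+

Heavy atoms from the SMILES: 8 C, 1 N.
Implicit hydrogens by atom environment:
  4 × C: 3 H each → 12
  3 × C: 2 H each → 6
  1 × C: 1 H
  1 × N (charge +1): 1 H
  Total hydrogens = 20.
Net charge +1.
Molecular formula: C8H20N+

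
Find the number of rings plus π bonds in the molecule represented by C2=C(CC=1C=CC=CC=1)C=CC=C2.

Molecular formula from the SMILES: C13H12.
DoU = (2C + 2 + N − H − X)/2 = (2·13 + 2 + 0 − 12 − 0)/2 = 16/2 = 8.
(Structurally: 2 ring(s) + 6 π bond(s) = 8.)

8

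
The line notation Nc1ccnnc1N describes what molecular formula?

Heavy atoms from the SMILES: 4 C, 4 N.
Implicit hydrogens by atom environment:
  2 × C (aromatic): 1 H each → 2
  2 × C (aromatic): no H
  2 × N: 2 H each → 4
  2 × N (aromatic): no H
  Total hydrogens = 6.
Molecular formula: C4H6N4

C4H6N4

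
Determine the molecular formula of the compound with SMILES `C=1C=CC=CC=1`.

C6H6

Heavy atoms from the SMILES: 6 C.
Implicit hydrogens by atom environment:
  6 × C (aromatic): 1 H each → 6
  Total hydrogens = 6.
Molecular formula: C6H6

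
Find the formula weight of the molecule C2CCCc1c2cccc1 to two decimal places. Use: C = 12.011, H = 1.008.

Molecular formula: C10H12.
M = 10×12.011 + 12×1.008 = 132.21 g/mol.

132.21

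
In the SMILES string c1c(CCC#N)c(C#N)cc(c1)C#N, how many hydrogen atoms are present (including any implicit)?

Hydrogens are implicit in SMILES; fill each atom to its normal valence:
  3 × C (aromatic): 1 H each → 3
  3 × C (aromatic): no H
  3 × C: no H
  3 × N: no H
  2 × C: 2 H each → 4
  Total hydrogens = 7.

7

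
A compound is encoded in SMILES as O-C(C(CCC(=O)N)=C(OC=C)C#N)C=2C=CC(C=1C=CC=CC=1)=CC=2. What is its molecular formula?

Heavy atoms from the SMILES: 21 C, 2 N, 3 O.
Implicit hydrogens by atom environment:
  9 × C (aromatic): 1 H each → 9
  4 × C: no H
  3 × C: 2 H each → 6
  3 × C (aromatic): no H
  2 × C: 1 H each → 2
  2 × O: no H
  1 × N: 2 H
  1 × N: no H
  1 × O: 1 H
  Total hydrogens = 20.
Molecular formula: C21H20N2O3

C21H20N2O3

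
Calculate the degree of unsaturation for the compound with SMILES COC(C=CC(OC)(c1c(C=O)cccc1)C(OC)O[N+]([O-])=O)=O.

8

Molecular formula from the SMILES: C15H17NO8.
DoU = (2C + 2 + N − H − X)/2 = (2·15 + 2 + 1 − 17 − 0)/2 = 16/2 = 8.
(Structurally: 1 ring(s) + 7 π bond(s) = 8.)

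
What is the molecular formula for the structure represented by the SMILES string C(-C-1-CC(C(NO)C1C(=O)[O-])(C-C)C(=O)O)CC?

Heavy atoms from the SMILES: 12 C, 1 N, 5 O.
Implicit hydrogens by atom environment:
  4 × C: 2 H each → 8
  3 × C: 1 H each → 3
  3 × C: no H
  2 × C: 3 H each → 6
  2 × O: 1 H each → 2
  2 × O: no H
  1 × N: 1 H
  1 × O (charge -1): no H
  Total hydrogens = 20.
Net charge -1.
Molecular formula: C12H20NO5-

C12H20NO5-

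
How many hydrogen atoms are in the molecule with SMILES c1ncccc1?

5

Hydrogens are implicit in SMILES; fill each atom to its normal valence:
  5 × C (aromatic): 1 H each → 5
  1 × N (aromatic): no H
  Total hydrogens = 5.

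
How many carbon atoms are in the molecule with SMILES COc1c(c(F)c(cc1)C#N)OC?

The symbol for carbon appears 9 times in the SMILES. Lowercase c denotes aromatic carbon and counts toward C.

9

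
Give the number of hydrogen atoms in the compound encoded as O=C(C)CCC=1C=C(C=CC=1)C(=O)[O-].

Hydrogens are implicit in SMILES; fill each atom to its normal valence:
  4 × C (aromatic): 1 H each → 4
  2 × C: 2 H each → 4
  2 × C (aromatic): no H
  2 × C: no H
  2 × O: no H
  1 × C: 3 H
  1 × O (charge -1): no H
  Total hydrogens = 11.

11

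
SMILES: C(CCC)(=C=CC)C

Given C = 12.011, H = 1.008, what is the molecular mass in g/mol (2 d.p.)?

Molecular formula: C8H14.
M = 8×12.011 + 14×1.008 = 110.20 g/mol.

110.20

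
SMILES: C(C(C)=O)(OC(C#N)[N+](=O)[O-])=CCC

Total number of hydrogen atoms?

Hydrogens are implicit in SMILES; fill each atom to its normal valence:
  3 × C: no H
  3 × O: no H
  2 × C: 3 H each → 6
  2 × C: 1 H each → 2
  1 × C: 2 H
  1 × N: no H
  1 × N (charge +1): no H
  1 × O (charge -1): no H
  Total hydrogens = 10.

10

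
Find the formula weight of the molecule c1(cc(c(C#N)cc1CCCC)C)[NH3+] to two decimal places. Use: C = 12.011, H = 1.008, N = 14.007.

Molecular formula: C12H17N2+.
M = 12×12.011 + 17×1.008 + 2×14.007 = 189.28 g/mol.

189.28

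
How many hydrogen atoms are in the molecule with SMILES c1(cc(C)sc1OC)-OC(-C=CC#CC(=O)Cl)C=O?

Hydrogens are implicit in SMILES; fill each atom to its normal valence:
  4 × C: 1 H each → 4
  4 × O: no H
  3 × C (aromatic): no H
  3 × C: no H
  2 × C: 3 H each → 6
  1 × C (aromatic): 1 H
  1 × Cl: no H
  1 × S (aromatic): no H
  Total hydrogens = 11.

11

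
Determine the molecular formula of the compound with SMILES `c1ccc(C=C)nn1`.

Heavy atoms from the SMILES: 6 C, 2 N.
Implicit hydrogens by atom environment:
  3 × C (aromatic): 1 H each → 3
  2 × N (aromatic): no H
  1 × C: 2 H
  1 × C: 1 H
  1 × C (aromatic): no H
  Total hydrogens = 6.
Molecular formula: C6H6N2

C6H6N2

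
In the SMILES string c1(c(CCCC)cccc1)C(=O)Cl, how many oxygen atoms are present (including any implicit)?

The symbol for oxygen appears 1 time in the SMILES.

1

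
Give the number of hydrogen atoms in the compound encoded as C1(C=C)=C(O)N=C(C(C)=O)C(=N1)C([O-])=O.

7

Hydrogens are implicit in SMILES; fill each atom to its normal valence:
  4 × C (aromatic): no H
  2 × C: no H
  2 × N (aromatic): no H
  2 × O: no H
  1 × C: 3 H
  1 × C: 2 H
  1 × C: 1 H
  1 × O: 1 H
  1 × O (charge -1): no H
  Total hydrogens = 7.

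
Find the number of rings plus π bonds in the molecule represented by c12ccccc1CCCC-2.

Molecular formula from the SMILES: C10H12.
DoU = (2C + 2 + N − H − X)/2 = (2·10 + 2 + 0 − 12 − 0)/2 = 10/2 = 5.
(Structurally: 2 ring(s) + 3 π bond(s) = 5.)

5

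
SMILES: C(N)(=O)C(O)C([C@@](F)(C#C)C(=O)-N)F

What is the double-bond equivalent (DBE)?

Molecular formula from the SMILES: C7H8F2N2O3.
DoU = (2C + 2 + N − H − X)/2 = (2·7 + 2 + 2 − 8 − 2)/2 = 8/2 = 4.
(Structurally: 0 ring(s) + 4 π bond(s) = 4.)

4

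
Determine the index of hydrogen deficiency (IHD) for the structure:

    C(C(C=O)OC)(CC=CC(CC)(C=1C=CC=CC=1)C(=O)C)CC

Molecular formula from the SMILES: C20H28O3.
DoU = (2C + 2 + N − H − X)/2 = (2·20 + 2 + 0 − 28 − 0)/2 = 14/2 = 7.
(Structurally: 1 ring(s) + 6 π bond(s) = 7.)

7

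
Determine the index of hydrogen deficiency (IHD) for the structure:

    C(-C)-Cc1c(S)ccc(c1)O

Molecular formula from the SMILES: C9H12OS.
DoU = (2C + 2 + N − H − X)/2 = (2·9 + 2 + 0 − 12 − 0)/2 = 8/2 = 4.
(Structurally: 1 ring(s) + 3 π bond(s) = 4.)

4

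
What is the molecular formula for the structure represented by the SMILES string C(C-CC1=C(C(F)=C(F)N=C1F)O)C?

Heavy atoms from the SMILES: 9 C, 3 F, 1 N, 1 O.
Implicit hydrogens by atom environment:
  5 × C (aromatic): no H
  3 × C: 2 H each → 6
  3 × F: no H
  1 × C: 3 H
  1 × N (aromatic): no H
  1 × O: 1 H
  Total hydrogens = 10.
Molecular formula: C9H10F3NO

C9H10F3NO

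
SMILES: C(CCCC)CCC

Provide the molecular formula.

C8H18

Heavy atoms from the SMILES: 8 C.
Implicit hydrogens by atom environment:
  6 × C: 2 H each → 12
  2 × C: 3 H each → 6
  Total hydrogens = 18.
Molecular formula: C8H18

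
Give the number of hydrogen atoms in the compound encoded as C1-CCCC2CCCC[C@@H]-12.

Hydrogens are implicit in SMILES; fill each atom to its normal valence:
  8 × C: 2 H each → 16
  2 × C: 1 H each → 2
  Total hydrogens = 18.

18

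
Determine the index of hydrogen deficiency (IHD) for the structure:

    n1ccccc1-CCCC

Molecular formula from the SMILES: C9H13N.
DoU = (2C + 2 + N − H − X)/2 = (2·9 + 2 + 1 − 13 − 0)/2 = 8/2 = 4.
(Structurally: 1 ring(s) + 3 π bond(s) = 4.)

4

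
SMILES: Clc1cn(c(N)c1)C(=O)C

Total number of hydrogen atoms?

Hydrogens are implicit in SMILES; fill each atom to its normal valence:
  2 × C (aromatic): 1 H each → 2
  2 × C (aromatic): no H
  1 × C: 3 H
  1 × C: no H
  1 × Cl: no H
  1 × N: 2 H
  1 × N (aromatic): no H
  1 × O: no H
  Total hydrogens = 7.

7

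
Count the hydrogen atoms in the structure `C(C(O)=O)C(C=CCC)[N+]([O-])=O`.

Hydrogens are implicit in SMILES; fill each atom to its normal valence:
  3 × C: 1 H each → 3
  2 × C: 2 H each → 4
  2 × O: no H
  1 × C: 3 H
  1 × C: no H
  1 × N (charge +1): no H
  1 × O: 1 H
  1 × O (charge -1): no H
  Total hydrogens = 11.

11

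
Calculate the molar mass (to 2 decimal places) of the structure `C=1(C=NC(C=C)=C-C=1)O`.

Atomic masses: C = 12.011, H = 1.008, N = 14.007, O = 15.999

Molecular formula: C7H7NO.
M = 7×12.011 + 7×1.008 + 1×14.007 + 1×15.999 = 121.14 g/mol.

121.14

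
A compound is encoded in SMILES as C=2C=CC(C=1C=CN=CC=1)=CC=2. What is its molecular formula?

Heavy atoms from the SMILES: 11 C, 1 N.
Implicit hydrogens by atom environment:
  9 × C (aromatic): 1 H each → 9
  2 × C (aromatic): no H
  1 × N (aromatic): no H
  Total hydrogens = 9.
Molecular formula: C11H9N

C11H9N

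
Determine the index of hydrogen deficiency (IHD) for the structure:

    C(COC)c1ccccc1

Molecular formula from the SMILES: C9H12O.
DoU = (2C + 2 + N − H − X)/2 = (2·9 + 2 + 0 − 12 − 0)/2 = 8/2 = 4.
(Structurally: 1 ring(s) + 3 π bond(s) = 4.)

4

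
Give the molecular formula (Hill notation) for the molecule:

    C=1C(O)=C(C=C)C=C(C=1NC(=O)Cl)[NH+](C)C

Heavy atoms from the SMILES: 11 C, 1 Cl, 2 N, 2 O.
Implicit hydrogens by atom environment:
  4 × C (aromatic): no H
  2 × C: 3 H each → 6
  2 × C (aromatic): 1 H each → 2
  1 × C: 2 H
  1 × C: 1 H
  1 × C: no H
  1 × Cl: no H
  1 × N: 1 H
  1 × N (charge +1): 1 H
  1 × O: 1 H
  1 × O: no H
  Total hydrogens = 14.
Net charge +1.
Molecular formula: C11H14ClN2O2+

C11H14ClN2O2+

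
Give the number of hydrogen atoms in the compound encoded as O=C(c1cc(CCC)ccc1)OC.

14

Hydrogens are implicit in SMILES; fill each atom to its normal valence:
  4 × C (aromatic): 1 H each → 4
  2 × C: 3 H each → 6
  2 × C: 2 H each → 4
  2 × C (aromatic): no H
  2 × O: no H
  1 × C: no H
  Total hydrogens = 14.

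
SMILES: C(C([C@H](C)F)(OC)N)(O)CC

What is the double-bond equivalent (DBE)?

Molecular formula from the SMILES: C7H16FNO2.
DoU = (2C + 2 + N − H − X)/2 = (2·7 + 2 + 1 − 16 − 1)/2 = 0/2 = 0.
(Structurally: 0 ring(s) + 0 π bond(s) = 0.)

0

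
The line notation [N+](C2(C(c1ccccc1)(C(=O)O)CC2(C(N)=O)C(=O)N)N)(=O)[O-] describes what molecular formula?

C13H14N4O6

Heavy atoms from the SMILES: 13 C, 4 N, 6 O.
Implicit hydrogens by atom environment:
  6 × C: no H
  5 × C (aromatic): 1 H each → 5
  4 × O: no H
  3 × N: 2 H each → 6
  1 × C: 2 H
  1 × C (aromatic): no H
  1 × N (charge +1): no H
  1 × O: 1 H
  1 × O (charge -1): no H
  Total hydrogens = 14.
Molecular formula: C13H14N4O6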